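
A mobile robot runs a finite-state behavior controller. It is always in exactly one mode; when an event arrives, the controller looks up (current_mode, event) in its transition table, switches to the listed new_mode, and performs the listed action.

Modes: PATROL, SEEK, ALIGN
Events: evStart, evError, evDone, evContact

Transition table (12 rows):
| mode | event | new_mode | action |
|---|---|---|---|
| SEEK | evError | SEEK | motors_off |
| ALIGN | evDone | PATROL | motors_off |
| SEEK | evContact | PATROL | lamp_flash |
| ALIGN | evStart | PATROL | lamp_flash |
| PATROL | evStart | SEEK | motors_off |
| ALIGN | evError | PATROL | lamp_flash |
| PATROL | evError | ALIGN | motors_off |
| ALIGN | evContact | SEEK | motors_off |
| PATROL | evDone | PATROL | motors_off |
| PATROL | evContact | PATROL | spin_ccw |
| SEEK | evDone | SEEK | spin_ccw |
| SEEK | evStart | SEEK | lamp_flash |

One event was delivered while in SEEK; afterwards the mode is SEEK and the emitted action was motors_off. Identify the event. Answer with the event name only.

try evStart: (SEEK, evStart) → (SEEK, lamp_flash)
try evError: (SEEK, evError) → (SEEK, motors_off)  ← matches
try evDone: (SEEK, evDone) → (SEEK, spin_ccw)
try evContact: (SEEK, evContact) → (PATROL, lamp_flash)

evError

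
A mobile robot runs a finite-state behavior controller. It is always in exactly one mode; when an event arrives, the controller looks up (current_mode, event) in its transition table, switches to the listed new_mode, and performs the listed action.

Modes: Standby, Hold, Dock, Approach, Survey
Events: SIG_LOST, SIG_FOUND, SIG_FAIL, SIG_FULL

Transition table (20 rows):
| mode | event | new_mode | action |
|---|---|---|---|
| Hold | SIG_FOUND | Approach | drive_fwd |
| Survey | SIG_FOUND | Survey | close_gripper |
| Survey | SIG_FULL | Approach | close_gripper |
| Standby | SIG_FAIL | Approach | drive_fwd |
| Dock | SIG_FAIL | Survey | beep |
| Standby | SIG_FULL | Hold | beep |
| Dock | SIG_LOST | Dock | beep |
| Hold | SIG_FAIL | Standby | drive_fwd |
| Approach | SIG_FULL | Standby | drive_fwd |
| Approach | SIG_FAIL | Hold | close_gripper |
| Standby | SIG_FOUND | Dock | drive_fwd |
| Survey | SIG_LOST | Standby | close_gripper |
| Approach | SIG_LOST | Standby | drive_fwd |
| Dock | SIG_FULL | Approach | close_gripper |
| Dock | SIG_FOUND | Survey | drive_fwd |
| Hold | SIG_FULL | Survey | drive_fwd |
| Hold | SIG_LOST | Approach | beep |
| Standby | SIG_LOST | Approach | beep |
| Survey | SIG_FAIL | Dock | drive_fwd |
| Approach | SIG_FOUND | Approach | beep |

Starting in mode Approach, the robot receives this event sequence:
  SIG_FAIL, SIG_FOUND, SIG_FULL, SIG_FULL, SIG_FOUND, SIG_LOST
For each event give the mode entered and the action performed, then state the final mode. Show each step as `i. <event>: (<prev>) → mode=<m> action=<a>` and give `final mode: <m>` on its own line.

1. SIG_FAIL: (Approach) → mode=Hold action=close_gripper
2. SIG_FOUND: (Hold) → mode=Approach action=drive_fwd
3. SIG_FULL: (Approach) → mode=Standby action=drive_fwd
4. SIG_FULL: (Standby) → mode=Hold action=beep
5. SIG_FOUND: (Hold) → mode=Approach action=drive_fwd
6. SIG_LOST: (Approach) → mode=Standby action=drive_fwd

final mode: Standby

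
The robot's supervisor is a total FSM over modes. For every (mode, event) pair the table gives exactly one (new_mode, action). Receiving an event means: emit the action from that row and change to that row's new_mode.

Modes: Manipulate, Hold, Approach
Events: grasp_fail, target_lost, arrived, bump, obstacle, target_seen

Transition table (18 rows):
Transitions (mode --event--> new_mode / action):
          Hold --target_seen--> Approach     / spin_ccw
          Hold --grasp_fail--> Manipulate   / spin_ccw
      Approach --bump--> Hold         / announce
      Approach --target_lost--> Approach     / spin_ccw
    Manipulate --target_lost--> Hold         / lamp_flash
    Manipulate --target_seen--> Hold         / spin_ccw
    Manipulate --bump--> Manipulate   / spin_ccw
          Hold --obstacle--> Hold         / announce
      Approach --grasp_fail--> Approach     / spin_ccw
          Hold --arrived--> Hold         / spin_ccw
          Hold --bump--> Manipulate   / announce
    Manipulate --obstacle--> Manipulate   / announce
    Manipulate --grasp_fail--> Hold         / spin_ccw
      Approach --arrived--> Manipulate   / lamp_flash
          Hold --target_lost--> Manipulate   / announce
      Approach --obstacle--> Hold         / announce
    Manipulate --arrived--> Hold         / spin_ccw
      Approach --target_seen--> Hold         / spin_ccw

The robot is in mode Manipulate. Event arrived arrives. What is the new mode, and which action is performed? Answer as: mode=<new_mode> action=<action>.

mode=Hold action=spin_ccw

current mode = Manipulate; filter table to that mode:
  (Manipulate, target_lost) → (Hold, lamp_flash)
  (Manipulate, target_seen) → (Hold, spin_ccw)
  (Manipulate, bump) → (Manipulate, spin_ccw)
  (Manipulate, obstacle) → (Manipulate, announce)
  (Manipulate, grasp_fail) → (Hold, spin_ccw)
  (Manipulate, arrived) → (Hold, spin_ccw)  ← event matches
event = arrived selects (Hold, spin_ccw)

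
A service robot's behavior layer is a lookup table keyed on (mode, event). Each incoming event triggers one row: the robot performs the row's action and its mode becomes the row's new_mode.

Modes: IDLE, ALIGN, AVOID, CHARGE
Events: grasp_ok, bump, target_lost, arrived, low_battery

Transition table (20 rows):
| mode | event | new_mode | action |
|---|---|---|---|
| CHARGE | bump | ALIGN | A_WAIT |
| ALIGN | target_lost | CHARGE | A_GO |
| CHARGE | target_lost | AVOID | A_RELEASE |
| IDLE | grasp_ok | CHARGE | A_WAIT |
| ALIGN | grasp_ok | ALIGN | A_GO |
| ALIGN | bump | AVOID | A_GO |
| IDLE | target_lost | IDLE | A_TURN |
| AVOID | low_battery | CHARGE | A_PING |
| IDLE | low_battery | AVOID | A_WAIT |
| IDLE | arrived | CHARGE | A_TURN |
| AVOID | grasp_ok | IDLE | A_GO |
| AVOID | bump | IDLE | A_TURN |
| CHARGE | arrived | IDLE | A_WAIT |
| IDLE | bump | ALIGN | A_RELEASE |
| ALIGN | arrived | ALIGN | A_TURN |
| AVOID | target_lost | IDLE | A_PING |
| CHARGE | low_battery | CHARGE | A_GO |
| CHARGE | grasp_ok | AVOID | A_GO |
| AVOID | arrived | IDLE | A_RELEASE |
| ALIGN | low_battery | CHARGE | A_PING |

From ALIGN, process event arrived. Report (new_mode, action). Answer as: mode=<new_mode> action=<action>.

current mode = ALIGN; filter table to that mode:
  (ALIGN, target_lost) → (CHARGE, A_GO)
  (ALIGN, grasp_ok) → (ALIGN, A_GO)
  (ALIGN, bump) → (AVOID, A_GO)
  (ALIGN, arrived) → (ALIGN, A_TURN)  ← event matches
  (ALIGN, low_battery) → (CHARGE, A_PING)
event = arrived selects (ALIGN, A_TURN)

mode=ALIGN action=A_TURN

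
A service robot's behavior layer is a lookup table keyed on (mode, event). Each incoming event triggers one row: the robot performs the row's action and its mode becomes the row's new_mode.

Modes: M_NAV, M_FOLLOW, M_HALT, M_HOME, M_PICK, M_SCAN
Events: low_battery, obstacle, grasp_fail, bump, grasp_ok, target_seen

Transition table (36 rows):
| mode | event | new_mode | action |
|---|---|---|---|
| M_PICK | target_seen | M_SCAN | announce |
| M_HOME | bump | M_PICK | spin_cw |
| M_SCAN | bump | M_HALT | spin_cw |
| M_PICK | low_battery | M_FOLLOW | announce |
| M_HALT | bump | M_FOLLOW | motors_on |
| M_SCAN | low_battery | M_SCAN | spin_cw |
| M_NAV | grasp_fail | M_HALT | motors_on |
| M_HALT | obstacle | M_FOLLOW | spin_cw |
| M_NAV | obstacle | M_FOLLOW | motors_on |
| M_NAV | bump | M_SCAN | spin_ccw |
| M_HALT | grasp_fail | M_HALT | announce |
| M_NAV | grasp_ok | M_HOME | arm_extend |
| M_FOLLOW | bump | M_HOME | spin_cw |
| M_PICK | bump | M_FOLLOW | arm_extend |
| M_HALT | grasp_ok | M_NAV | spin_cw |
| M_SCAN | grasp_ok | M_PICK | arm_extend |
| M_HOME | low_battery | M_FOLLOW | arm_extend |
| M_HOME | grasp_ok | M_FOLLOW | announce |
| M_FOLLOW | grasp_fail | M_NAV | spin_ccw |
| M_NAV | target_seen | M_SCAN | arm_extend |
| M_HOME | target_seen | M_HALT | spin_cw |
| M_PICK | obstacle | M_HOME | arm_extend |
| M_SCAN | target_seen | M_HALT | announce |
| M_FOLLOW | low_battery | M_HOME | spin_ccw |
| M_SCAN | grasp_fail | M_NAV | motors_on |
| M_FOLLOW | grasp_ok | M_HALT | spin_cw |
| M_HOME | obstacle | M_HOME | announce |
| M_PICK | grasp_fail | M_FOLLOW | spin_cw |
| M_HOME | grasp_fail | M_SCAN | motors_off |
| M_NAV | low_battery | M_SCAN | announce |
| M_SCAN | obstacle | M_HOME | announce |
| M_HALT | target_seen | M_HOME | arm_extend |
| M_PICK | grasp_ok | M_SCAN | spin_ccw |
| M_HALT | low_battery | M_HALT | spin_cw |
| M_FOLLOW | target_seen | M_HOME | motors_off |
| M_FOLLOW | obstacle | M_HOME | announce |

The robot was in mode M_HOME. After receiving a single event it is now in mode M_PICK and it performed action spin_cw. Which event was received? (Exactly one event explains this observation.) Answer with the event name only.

bump

try low_battery: (M_HOME, low_battery) → (M_FOLLOW, arm_extend)
try obstacle: (M_HOME, obstacle) → (M_HOME, announce)
try grasp_fail: (M_HOME, grasp_fail) → (M_SCAN, motors_off)
try bump: (M_HOME, bump) → (M_PICK, spin_cw)  ← matches
try grasp_ok: (M_HOME, grasp_ok) → (M_FOLLOW, announce)
try target_seen: (M_HOME, target_seen) → (M_HALT, spin_cw)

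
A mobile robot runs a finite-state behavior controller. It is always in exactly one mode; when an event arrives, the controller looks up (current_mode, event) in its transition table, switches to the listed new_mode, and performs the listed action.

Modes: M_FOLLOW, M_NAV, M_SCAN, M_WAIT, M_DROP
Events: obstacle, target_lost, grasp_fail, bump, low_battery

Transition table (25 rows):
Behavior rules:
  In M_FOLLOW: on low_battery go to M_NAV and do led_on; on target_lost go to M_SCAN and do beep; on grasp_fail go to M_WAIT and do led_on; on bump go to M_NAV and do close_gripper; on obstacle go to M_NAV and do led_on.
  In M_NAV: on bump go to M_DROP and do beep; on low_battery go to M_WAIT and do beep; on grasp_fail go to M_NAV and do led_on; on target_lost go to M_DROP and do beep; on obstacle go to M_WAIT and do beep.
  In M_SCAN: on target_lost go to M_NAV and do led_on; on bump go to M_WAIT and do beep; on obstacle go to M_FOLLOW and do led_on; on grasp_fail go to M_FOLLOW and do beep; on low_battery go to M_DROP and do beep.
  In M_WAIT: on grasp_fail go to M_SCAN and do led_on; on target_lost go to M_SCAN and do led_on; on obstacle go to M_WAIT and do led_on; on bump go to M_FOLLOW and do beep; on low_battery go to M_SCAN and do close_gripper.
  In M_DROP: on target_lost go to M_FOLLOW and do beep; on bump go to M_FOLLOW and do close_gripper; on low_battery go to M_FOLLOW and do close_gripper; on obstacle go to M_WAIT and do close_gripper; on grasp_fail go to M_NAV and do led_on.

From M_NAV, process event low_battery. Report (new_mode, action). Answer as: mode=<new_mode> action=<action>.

current mode = M_NAV; filter table to that mode:
  (M_NAV, bump) → (M_DROP, beep)
  (M_NAV, low_battery) → (M_WAIT, beep)  ← event matches
  (M_NAV, grasp_fail) → (M_NAV, led_on)
  (M_NAV, target_lost) → (M_DROP, beep)
  (M_NAV, obstacle) → (M_WAIT, beep)
event = low_battery selects (M_WAIT, beep)

mode=M_WAIT action=beep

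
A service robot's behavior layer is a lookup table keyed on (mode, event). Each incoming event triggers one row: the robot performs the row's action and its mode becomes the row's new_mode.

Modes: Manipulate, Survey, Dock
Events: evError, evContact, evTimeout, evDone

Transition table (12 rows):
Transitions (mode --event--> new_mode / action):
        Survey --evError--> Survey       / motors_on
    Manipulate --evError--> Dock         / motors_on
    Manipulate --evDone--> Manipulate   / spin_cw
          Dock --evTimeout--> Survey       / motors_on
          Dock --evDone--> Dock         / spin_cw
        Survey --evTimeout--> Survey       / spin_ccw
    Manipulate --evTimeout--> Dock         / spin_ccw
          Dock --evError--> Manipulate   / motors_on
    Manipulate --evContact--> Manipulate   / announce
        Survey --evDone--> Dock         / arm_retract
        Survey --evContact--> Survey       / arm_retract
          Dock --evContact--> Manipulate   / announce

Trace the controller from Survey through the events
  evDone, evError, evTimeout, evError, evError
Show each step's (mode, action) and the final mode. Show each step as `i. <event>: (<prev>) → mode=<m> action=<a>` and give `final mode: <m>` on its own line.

1. evDone: (Survey) → mode=Dock action=arm_retract
2. evError: (Dock) → mode=Manipulate action=motors_on
3. evTimeout: (Manipulate) → mode=Dock action=spin_ccw
4. evError: (Dock) → mode=Manipulate action=motors_on
5. evError: (Manipulate) → mode=Dock action=motors_on

final mode: Dock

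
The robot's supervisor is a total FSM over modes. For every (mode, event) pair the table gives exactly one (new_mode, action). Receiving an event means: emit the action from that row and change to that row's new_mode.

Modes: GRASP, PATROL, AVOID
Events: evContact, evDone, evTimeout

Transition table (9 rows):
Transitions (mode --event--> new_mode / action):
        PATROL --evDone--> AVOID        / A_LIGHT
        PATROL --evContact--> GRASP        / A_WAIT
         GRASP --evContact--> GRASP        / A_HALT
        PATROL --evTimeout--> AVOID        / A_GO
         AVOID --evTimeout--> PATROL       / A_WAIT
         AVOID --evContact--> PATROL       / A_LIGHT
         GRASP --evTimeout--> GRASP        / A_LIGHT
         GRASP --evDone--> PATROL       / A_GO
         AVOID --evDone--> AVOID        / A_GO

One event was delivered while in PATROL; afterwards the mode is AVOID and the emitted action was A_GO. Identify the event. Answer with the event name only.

evTimeout

try evContact: (PATROL, evContact) → (GRASP, A_WAIT)
try evDone: (PATROL, evDone) → (AVOID, A_LIGHT)
try evTimeout: (PATROL, evTimeout) → (AVOID, A_GO)  ← matches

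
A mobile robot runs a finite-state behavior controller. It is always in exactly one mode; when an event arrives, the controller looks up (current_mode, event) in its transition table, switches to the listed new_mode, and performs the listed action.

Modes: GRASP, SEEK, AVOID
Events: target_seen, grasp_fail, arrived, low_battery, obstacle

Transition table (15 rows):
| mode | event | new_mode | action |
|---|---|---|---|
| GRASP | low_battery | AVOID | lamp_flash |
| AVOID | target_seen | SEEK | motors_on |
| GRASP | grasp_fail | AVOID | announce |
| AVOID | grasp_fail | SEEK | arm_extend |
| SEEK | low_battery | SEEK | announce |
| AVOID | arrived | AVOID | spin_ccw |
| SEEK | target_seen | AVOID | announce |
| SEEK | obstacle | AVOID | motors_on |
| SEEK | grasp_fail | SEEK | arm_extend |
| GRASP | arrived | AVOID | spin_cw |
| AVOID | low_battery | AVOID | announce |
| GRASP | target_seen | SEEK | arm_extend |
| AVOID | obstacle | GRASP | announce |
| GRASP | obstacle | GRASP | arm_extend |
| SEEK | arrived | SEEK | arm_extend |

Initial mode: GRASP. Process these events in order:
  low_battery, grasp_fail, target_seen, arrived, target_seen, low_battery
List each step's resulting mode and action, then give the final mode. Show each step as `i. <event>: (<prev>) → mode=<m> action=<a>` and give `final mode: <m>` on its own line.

1. low_battery: (GRASP) → mode=AVOID action=lamp_flash
2. grasp_fail: (AVOID) → mode=SEEK action=arm_extend
3. target_seen: (SEEK) → mode=AVOID action=announce
4. arrived: (AVOID) → mode=AVOID action=spin_ccw
5. target_seen: (AVOID) → mode=SEEK action=motors_on
6. low_battery: (SEEK) → mode=SEEK action=announce

final mode: SEEK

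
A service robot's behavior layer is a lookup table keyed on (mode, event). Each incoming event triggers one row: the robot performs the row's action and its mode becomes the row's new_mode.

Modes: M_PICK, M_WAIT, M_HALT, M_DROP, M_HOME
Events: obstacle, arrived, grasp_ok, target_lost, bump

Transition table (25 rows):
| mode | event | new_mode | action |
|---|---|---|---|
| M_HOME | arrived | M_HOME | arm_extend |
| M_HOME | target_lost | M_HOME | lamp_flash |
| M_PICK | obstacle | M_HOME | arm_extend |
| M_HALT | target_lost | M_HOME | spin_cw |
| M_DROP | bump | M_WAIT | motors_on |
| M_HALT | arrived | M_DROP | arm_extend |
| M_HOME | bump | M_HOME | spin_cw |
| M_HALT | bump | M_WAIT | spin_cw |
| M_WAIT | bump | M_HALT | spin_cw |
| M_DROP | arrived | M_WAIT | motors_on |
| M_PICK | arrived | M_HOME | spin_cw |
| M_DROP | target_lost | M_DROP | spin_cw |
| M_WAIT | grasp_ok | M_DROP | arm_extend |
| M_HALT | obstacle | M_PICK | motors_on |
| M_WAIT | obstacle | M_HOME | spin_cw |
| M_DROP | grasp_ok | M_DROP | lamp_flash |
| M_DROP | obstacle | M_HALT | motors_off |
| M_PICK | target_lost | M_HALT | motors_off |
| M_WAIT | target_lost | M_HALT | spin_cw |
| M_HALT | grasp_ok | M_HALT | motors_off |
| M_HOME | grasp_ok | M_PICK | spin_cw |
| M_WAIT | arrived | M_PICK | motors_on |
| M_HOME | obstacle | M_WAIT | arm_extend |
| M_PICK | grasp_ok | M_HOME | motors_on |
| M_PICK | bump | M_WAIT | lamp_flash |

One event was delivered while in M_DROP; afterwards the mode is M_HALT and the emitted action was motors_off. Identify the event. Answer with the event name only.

try obstacle: (M_DROP, obstacle) → (M_HALT, motors_off)  ← matches
try arrived: (M_DROP, arrived) → (M_WAIT, motors_on)
try grasp_ok: (M_DROP, grasp_ok) → (M_DROP, lamp_flash)
try target_lost: (M_DROP, target_lost) → (M_DROP, spin_cw)
try bump: (M_DROP, bump) → (M_WAIT, motors_on)

obstacle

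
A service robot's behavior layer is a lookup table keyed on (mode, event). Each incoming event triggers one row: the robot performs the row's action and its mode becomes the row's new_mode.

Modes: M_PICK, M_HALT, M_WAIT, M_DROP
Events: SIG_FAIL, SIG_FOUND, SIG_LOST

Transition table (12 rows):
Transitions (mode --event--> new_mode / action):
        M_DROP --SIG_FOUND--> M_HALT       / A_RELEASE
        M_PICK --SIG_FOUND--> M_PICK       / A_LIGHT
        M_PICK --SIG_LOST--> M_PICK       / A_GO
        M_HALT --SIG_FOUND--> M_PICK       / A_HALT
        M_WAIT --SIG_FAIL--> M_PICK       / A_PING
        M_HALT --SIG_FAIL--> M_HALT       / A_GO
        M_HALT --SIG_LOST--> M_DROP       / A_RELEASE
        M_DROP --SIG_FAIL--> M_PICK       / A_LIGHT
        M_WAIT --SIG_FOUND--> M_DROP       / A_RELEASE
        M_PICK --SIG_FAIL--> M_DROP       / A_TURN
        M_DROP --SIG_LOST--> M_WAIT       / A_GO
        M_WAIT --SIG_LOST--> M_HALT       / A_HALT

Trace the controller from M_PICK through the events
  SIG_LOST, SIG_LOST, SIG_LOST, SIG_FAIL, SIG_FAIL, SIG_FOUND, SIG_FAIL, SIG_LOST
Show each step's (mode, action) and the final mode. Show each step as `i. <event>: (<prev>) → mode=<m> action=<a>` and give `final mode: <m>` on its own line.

1. SIG_LOST: (M_PICK) → mode=M_PICK action=A_GO
2. SIG_LOST: (M_PICK) → mode=M_PICK action=A_GO
3. SIG_LOST: (M_PICK) → mode=M_PICK action=A_GO
4. SIG_FAIL: (M_PICK) → mode=M_DROP action=A_TURN
5. SIG_FAIL: (M_DROP) → mode=M_PICK action=A_LIGHT
6. SIG_FOUND: (M_PICK) → mode=M_PICK action=A_LIGHT
7. SIG_FAIL: (M_PICK) → mode=M_DROP action=A_TURN
8. SIG_LOST: (M_DROP) → mode=M_WAIT action=A_GO

final mode: M_WAIT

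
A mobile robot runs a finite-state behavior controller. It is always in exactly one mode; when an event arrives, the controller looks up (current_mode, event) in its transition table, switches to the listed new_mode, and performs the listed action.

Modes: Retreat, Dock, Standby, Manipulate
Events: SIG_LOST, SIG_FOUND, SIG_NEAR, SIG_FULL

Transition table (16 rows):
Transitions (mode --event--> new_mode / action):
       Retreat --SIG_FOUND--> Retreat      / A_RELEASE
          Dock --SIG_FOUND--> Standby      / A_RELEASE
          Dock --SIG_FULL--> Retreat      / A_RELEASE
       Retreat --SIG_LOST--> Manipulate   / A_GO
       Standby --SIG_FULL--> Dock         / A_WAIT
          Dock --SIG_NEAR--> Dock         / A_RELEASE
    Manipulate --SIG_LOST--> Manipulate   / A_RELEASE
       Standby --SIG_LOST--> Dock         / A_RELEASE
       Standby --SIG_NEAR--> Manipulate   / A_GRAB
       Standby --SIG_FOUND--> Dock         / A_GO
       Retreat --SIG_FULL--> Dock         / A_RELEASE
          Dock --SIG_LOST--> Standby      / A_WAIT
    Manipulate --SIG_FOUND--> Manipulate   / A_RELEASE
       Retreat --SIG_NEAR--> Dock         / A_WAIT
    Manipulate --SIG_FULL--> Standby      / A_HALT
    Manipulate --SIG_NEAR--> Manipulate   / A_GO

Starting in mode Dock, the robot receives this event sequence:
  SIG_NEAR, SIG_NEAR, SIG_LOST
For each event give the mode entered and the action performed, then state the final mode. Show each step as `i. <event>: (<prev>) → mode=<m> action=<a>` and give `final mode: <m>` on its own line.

final mode: Standby

1. SIG_NEAR: (Dock) → mode=Dock action=A_RELEASE
2. SIG_NEAR: (Dock) → mode=Dock action=A_RELEASE
3. SIG_LOST: (Dock) → mode=Standby action=A_WAIT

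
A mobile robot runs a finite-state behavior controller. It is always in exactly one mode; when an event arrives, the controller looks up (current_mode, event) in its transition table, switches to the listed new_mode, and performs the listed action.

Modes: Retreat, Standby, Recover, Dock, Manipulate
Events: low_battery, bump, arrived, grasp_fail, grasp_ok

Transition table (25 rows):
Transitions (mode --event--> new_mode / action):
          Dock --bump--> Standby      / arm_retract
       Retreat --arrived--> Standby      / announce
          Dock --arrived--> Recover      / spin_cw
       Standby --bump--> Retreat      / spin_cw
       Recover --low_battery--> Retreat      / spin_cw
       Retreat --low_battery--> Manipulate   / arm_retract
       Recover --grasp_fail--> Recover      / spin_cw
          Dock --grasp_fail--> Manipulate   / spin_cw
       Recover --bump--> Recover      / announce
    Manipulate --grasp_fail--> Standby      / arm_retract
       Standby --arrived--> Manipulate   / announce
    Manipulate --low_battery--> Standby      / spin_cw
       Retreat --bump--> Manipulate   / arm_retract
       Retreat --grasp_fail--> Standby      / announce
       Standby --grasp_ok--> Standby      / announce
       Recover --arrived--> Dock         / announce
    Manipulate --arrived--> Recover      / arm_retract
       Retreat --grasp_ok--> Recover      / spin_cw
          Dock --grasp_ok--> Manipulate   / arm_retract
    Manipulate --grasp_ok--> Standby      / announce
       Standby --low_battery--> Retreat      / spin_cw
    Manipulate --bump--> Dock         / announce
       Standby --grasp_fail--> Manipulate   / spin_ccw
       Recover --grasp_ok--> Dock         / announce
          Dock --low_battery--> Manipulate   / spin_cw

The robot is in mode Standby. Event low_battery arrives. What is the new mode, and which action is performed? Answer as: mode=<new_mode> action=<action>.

mode=Retreat action=spin_cw

current mode = Standby; filter table to that mode:
  (Standby, bump) → (Retreat, spin_cw)
  (Standby, arrived) → (Manipulate, announce)
  (Standby, grasp_ok) → (Standby, announce)
  (Standby, low_battery) → (Retreat, spin_cw)  ← event matches
  (Standby, grasp_fail) → (Manipulate, spin_ccw)
event = low_battery selects (Retreat, spin_cw)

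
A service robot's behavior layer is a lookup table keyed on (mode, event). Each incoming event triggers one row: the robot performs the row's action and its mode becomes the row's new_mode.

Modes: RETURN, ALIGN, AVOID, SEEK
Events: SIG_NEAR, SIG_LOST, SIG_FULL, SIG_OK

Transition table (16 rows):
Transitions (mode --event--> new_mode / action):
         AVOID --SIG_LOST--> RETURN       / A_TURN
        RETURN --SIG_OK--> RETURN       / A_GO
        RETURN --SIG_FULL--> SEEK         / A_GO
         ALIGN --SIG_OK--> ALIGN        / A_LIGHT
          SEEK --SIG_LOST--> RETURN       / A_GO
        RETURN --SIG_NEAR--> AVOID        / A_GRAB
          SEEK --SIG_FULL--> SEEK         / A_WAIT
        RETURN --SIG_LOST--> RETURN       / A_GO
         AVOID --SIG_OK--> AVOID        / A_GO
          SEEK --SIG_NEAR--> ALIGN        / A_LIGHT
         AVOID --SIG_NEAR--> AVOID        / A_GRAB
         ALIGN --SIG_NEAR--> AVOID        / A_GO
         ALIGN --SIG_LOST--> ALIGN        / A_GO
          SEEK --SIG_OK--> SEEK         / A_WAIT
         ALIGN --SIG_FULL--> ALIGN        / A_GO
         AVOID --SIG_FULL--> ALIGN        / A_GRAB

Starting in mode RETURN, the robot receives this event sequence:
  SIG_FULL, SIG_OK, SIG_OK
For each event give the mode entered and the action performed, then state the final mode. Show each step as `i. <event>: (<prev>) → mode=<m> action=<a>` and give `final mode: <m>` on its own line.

1. SIG_FULL: (RETURN) → mode=SEEK action=A_GO
2. SIG_OK: (SEEK) → mode=SEEK action=A_WAIT
3. SIG_OK: (SEEK) → mode=SEEK action=A_WAIT

final mode: SEEK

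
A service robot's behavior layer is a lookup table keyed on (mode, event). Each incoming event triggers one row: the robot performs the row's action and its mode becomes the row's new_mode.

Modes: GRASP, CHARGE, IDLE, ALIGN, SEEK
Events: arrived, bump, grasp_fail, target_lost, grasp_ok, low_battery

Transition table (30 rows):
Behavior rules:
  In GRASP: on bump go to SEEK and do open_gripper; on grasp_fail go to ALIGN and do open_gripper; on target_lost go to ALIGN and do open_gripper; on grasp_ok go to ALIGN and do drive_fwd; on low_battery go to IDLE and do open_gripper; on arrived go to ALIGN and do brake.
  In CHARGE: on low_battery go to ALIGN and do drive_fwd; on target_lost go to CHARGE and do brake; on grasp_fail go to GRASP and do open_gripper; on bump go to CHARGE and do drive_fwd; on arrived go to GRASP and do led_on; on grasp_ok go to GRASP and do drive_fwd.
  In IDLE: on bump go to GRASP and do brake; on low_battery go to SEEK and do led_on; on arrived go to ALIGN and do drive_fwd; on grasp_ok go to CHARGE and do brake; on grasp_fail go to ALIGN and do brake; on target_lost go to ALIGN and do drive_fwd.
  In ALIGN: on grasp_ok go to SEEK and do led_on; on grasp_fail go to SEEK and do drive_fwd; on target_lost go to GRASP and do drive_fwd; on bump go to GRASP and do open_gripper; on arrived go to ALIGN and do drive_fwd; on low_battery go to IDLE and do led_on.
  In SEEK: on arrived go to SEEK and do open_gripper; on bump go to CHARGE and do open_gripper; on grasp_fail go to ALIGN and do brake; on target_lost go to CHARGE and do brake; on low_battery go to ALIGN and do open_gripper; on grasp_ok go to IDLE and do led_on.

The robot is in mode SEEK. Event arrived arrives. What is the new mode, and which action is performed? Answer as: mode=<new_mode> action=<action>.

current mode = SEEK; filter table to that mode:
  (SEEK, arrived) → (SEEK, open_gripper)  ← event matches
  (SEEK, bump) → (CHARGE, open_gripper)
  (SEEK, grasp_fail) → (ALIGN, brake)
  (SEEK, target_lost) → (CHARGE, brake)
  (SEEK, low_battery) → (ALIGN, open_gripper)
  (SEEK, grasp_ok) → (IDLE, led_on)
event = arrived selects (SEEK, open_gripper)

mode=SEEK action=open_gripper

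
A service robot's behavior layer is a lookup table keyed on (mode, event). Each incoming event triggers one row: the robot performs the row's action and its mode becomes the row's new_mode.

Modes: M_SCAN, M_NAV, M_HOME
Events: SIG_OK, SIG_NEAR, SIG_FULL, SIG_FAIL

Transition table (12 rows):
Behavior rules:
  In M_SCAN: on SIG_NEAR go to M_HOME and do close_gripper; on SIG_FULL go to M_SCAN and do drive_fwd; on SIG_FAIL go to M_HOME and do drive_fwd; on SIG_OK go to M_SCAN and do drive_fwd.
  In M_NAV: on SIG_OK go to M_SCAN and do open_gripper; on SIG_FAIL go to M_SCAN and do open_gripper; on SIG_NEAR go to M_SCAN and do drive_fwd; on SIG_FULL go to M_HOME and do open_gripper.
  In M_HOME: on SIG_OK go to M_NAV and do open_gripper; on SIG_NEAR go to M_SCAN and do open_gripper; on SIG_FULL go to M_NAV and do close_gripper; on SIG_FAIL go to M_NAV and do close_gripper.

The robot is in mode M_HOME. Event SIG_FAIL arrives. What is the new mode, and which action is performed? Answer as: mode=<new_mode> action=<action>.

mode=M_NAV action=close_gripper

current mode = M_HOME; filter table to that mode:
  (M_HOME, SIG_OK) → (M_NAV, open_gripper)
  (M_HOME, SIG_NEAR) → (M_SCAN, open_gripper)
  (M_HOME, SIG_FULL) → (M_NAV, close_gripper)
  (M_HOME, SIG_FAIL) → (M_NAV, close_gripper)  ← event matches
event = SIG_FAIL selects (M_NAV, close_gripper)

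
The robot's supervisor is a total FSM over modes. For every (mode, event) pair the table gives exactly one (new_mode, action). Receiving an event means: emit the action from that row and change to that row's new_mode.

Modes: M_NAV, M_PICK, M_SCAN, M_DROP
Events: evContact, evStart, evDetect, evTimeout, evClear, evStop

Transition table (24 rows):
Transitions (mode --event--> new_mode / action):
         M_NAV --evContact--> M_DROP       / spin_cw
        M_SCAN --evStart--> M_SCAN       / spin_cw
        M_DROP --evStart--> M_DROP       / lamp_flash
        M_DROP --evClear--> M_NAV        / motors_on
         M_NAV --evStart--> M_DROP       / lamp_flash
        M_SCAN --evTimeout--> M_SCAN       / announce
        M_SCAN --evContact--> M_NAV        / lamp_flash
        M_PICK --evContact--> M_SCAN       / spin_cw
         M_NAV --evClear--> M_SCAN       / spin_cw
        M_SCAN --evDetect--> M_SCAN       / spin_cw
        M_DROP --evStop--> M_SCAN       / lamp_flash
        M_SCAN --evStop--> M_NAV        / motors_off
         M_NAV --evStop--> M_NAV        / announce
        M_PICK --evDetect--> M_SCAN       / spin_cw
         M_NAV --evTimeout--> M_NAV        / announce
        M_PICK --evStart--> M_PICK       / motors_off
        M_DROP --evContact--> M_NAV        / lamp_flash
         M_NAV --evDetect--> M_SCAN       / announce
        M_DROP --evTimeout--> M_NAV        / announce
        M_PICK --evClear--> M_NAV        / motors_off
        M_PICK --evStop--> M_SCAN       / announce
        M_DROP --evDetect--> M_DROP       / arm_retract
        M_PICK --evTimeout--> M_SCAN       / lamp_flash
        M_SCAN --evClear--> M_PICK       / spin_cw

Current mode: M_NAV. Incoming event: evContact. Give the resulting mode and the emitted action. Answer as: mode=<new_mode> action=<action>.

mode=M_DROP action=spin_cw

current mode = M_NAV; filter table to that mode:
  (M_NAV, evContact) → (M_DROP, spin_cw)  ← event matches
  (M_NAV, evStart) → (M_DROP, lamp_flash)
  (M_NAV, evClear) → (M_SCAN, spin_cw)
  (M_NAV, evStop) → (M_NAV, announce)
  (M_NAV, evTimeout) → (M_NAV, announce)
  (M_NAV, evDetect) → (M_SCAN, announce)
event = evContact selects (M_DROP, spin_cw)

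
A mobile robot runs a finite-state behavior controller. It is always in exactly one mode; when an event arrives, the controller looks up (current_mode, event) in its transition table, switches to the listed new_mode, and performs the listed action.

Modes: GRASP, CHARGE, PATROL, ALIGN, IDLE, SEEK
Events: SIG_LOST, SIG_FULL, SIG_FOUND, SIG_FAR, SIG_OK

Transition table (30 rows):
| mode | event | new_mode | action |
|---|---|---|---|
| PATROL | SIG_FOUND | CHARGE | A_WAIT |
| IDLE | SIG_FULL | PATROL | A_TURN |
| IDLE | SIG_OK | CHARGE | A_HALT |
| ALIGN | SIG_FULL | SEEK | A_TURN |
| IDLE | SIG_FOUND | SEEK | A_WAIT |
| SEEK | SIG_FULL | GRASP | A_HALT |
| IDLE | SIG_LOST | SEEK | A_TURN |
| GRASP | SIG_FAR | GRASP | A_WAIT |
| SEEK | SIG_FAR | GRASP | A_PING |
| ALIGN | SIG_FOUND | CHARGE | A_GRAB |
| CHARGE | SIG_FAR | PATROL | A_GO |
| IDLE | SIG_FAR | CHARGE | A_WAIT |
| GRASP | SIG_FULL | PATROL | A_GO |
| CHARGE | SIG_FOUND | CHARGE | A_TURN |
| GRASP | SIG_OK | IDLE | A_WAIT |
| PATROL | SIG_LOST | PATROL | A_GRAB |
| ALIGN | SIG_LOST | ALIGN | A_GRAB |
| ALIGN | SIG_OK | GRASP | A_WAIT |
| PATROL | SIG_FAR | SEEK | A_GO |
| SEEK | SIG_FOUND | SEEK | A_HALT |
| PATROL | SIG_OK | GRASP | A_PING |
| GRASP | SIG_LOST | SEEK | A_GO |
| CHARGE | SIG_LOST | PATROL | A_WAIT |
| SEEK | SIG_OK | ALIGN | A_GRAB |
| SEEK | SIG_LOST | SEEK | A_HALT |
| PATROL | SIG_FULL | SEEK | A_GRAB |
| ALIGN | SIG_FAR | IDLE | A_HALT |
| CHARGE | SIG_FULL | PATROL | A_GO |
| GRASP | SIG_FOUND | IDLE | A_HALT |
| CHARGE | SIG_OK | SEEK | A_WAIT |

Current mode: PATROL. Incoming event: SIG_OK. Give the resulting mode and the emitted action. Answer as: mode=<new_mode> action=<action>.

mode=GRASP action=A_PING

current mode = PATROL; filter table to that mode:
  (PATROL, SIG_FOUND) → (CHARGE, A_WAIT)
  (PATROL, SIG_LOST) → (PATROL, A_GRAB)
  (PATROL, SIG_FAR) → (SEEK, A_GO)
  (PATROL, SIG_OK) → (GRASP, A_PING)  ← event matches
  (PATROL, SIG_FULL) → (SEEK, A_GRAB)
event = SIG_OK selects (GRASP, A_PING)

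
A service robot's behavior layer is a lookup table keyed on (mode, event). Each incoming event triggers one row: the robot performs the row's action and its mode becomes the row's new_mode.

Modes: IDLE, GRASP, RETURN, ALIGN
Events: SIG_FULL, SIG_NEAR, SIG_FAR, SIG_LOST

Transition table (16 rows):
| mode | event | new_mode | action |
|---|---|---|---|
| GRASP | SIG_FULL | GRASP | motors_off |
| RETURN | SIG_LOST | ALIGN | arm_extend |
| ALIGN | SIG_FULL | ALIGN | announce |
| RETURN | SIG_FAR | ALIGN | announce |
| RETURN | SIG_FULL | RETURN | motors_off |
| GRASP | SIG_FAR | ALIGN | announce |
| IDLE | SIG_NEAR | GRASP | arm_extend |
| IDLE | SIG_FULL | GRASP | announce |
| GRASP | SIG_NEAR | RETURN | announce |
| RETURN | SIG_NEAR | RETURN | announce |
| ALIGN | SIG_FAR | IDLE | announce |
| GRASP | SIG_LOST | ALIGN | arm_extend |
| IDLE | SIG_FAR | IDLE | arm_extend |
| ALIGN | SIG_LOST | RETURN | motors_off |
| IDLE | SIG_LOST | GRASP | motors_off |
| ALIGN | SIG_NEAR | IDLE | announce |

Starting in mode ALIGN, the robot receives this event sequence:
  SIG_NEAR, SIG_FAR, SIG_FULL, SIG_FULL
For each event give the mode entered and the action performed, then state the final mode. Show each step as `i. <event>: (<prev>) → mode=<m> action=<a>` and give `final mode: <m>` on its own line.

1. SIG_NEAR: (ALIGN) → mode=IDLE action=announce
2. SIG_FAR: (IDLE) → mode=IDLE action=arm_extend
3. SIG_FULL: (IDLE) → mode=GRASP action=announce
4. SIG_FULL: (GRASP) → mode=GRASP action=motors_off

final mode: GRASP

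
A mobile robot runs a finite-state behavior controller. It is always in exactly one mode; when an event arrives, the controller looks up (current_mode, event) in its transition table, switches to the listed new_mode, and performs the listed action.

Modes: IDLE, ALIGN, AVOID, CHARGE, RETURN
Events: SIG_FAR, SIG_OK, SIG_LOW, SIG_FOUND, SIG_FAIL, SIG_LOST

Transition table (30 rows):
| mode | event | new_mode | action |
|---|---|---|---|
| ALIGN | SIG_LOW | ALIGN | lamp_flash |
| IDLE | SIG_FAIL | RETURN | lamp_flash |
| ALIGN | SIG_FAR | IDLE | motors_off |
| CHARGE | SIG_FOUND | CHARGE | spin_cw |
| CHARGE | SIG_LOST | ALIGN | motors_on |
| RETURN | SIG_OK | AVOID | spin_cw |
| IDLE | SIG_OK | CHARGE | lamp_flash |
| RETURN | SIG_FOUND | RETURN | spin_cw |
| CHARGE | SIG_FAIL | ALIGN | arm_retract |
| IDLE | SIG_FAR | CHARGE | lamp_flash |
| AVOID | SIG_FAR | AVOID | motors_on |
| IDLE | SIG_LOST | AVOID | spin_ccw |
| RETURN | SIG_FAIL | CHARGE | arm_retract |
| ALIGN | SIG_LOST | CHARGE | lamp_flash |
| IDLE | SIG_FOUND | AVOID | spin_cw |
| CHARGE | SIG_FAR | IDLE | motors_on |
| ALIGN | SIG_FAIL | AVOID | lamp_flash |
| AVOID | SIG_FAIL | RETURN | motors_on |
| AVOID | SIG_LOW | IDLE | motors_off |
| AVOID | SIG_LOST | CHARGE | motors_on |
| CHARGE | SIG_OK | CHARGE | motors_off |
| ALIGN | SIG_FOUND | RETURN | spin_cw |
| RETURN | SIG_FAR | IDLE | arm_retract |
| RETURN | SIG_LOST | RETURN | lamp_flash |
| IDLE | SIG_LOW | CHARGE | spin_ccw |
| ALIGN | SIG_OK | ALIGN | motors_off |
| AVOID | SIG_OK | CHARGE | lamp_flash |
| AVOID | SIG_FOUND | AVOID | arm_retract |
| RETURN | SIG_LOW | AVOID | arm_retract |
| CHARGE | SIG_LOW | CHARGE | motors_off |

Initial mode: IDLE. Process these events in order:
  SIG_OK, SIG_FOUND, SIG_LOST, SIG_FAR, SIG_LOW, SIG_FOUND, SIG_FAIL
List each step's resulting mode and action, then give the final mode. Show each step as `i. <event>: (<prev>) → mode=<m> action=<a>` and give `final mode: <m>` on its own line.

final mode: ALIGN

1. SIG_OK: (IDLE) → mode=CHARGE action=lamp_flash
2. SIG_FOUND: (CHARGE) → mode=CHARGE action=spin_cw
3. SIG_LOST: (CHARGE) → mode=ALIGN action=motors_on
4. SIG_FAR: (ALIGN) → mode=IDLE action=motors_off
5. SIG_LOW: (IDLE) → mode=CHARGE action=spin_ccw
6. SIG_FOUND: (CHARGE) → mode=CHARGE action=spin_cw
7. SIG_FAIL: (CHARGE) → mode=ALIGN action=arm_retract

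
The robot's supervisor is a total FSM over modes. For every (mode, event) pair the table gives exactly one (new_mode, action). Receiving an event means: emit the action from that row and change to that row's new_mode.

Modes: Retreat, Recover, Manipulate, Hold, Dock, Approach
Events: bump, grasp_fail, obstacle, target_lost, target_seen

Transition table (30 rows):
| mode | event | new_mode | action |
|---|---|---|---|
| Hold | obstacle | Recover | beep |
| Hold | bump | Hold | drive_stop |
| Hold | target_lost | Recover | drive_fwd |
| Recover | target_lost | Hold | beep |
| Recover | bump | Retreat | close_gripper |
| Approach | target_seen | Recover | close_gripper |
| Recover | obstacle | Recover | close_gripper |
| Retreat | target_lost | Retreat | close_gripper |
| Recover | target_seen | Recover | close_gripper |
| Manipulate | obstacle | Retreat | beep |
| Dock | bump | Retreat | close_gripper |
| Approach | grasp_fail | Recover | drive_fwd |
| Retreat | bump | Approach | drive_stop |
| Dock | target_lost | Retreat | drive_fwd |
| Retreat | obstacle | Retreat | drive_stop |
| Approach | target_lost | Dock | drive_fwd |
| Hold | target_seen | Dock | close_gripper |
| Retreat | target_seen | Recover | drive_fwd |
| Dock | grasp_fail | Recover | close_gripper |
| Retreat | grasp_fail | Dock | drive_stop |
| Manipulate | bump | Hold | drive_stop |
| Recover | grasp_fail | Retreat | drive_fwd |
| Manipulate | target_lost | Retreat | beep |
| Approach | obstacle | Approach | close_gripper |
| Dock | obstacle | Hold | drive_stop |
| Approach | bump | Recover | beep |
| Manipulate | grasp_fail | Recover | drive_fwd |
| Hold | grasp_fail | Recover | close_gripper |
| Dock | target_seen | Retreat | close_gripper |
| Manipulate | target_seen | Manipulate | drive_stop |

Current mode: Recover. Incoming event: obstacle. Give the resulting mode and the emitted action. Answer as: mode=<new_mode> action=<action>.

mode=Recover action=close_gripper

current mode = Recover; filter table to that mode:
  (Recover, target_lost) → (Hold, beep)
  (Recover, bump) → (Retreat, close_gripper)
  (Recover, obstacle) → (Recover, close_gripper)  ← event matches
  (Recover, target_seen) → (Recover, close_gripper)
  (Recover, grasp_fail) → (Retreat, drive_fwd)
event = obstacle selects (Recover, close_gripper)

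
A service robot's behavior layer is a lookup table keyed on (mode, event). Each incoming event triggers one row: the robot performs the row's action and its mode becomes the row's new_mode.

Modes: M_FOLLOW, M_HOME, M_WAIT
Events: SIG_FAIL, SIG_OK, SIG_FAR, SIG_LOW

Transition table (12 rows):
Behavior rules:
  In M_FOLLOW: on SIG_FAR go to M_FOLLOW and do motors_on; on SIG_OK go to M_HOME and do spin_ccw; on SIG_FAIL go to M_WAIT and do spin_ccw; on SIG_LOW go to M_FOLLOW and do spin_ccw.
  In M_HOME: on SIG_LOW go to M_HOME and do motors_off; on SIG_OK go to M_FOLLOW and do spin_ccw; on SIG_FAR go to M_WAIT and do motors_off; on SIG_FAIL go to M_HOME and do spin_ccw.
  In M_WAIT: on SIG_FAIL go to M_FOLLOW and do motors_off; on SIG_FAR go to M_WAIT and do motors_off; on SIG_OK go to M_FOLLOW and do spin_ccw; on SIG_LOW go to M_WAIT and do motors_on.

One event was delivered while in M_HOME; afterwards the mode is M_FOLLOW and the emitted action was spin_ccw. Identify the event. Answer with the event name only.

try SIG_FAIL: (M_HOME, SIG_FAIL) → (M_HOME, spin_ccw)
try SIG_OK: (M_HOME, SIG_OK) → (M_FOLLOW, spin_ccw)  ← matches
try SIG_FAR: (M_HOME, SIG_FAR) → (M_WAIT, motors_off)
try SIG_LOW: (M_HOME, SIG_LOW) → (M_HOME, motors_off)

SIG_OK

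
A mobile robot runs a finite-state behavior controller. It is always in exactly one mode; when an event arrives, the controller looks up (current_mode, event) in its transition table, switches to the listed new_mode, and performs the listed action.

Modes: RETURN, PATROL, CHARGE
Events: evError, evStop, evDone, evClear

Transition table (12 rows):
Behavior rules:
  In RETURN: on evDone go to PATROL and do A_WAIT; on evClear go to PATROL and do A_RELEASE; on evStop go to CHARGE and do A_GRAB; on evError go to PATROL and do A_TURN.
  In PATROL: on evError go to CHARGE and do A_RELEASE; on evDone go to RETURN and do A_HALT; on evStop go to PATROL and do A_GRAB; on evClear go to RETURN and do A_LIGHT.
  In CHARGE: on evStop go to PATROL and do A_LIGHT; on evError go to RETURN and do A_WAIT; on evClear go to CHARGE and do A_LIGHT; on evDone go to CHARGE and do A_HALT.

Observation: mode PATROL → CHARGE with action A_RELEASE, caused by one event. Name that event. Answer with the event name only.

try evError: (PATROL, evError) → (CHARGE, A_RELEASE)  ← matches
try evStop: (PATROL, evStop) → (PATROL, A_GRAB)
try evDone: (PATROL, evDone) → (RETURN, A_HALT)
try evClear: (PATROL, evClear) → (RETURN, A_LIGHT)

evError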